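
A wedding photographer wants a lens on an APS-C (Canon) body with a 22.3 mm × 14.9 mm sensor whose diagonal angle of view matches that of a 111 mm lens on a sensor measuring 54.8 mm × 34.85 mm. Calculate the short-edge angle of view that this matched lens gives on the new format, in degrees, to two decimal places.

18.46°

Sensor diagonal = √(54.8² + 34.85²) = √4217.5625 ≈ 64.9428 mm.
Sensor diagonal = √(22.3² + 14.9²) = √719.3000 ≈ 26.8198 mm.
Equal diagonal AOV ⇒ f₂ = f₁ · 26.8198/64.9428 = 111 × 0.41298 ≈ 45.8403 mm.
Short-edge AOV on the new format = 2·arctan(14.9 / (2 × 45.8403)) = 2·arctan(0.16252) ≈ 18.4621°.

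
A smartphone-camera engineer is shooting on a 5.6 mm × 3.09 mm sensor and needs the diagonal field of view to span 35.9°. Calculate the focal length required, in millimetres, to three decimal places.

Sensor diagonal = √(5.6² + 3.09²) = √40.9081 ≈ 6.3959 mm.
From α = 2·arctan(d/2f) we get f = d / (2·tan(α/2)).
With d = 6.3959 mm and α/2 = 17.95°, tan(α/2) ≈ 0.32396, so f ≈ 6.3959 / 0.64791 ≈ 9.8716 mm.

9.872 mm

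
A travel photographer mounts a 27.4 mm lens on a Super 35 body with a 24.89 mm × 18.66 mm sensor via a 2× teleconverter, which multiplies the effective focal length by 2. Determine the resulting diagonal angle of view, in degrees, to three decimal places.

31.691°

Effective focal length f = 27.4 × 2 = 54.8 mm.
Sensor diagonal = √(24.89² + 18.66²) = √967.7077 ≈ 31.1080 mm.
α = 2·arctan(31.108 / (2 × 54.8)) = 2·arctan(0.28383) ≈ 31.6913°.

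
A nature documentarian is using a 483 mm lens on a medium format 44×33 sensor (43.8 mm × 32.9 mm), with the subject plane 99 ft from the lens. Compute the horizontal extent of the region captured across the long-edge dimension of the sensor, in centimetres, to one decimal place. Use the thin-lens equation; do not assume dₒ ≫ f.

269.3 cm

dₒ: 99 ft × 304.8 mm/ft = 30175.20 mm.
Similar triangles through the lens centre give W/dₒ = w/dᵢ; with 1/f = 1/dₒ + 1/dᵢ this gives W = w·(dₒ − f)/f.
W = 43.8 mm × (30175.2 − 483) / 483 = 43.8 × 61.4745 ≈ 2692.585 mm = 269.258 cm.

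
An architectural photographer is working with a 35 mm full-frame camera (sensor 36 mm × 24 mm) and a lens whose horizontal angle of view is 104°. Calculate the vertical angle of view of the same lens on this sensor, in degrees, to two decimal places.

80.95°

From the horizontal AOV: f = 36 / (2·tan(52°)) = 36 / 2.55988 ≈ 14.0631 mm.
Vertical AOV = 2·arctan(24 / (2 × 14.0631)) = 2·arctan(0.85329) ≈ 80.9479°.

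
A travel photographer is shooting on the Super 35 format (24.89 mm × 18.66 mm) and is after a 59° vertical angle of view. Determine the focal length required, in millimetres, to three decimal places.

16.491 mm

From α = 2·arctan(h/2f) we get f = h / (2·tan(α/2)).
With h = 18.66 mm and α/2 = 29.5°, tan(α/2) ≈ 0.56577, so f ≈ 18.66 / 1.13155 ≈ 16.4907 mm.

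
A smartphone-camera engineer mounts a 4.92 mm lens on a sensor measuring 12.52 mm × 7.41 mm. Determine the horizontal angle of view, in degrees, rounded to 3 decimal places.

Angle of view α = 2·arctan(w/2f) with w = 12.52 mm and f = 4.92 mm.
w/2f = 1.27236; arctan(1.27236) ≈ 51.8347°, so α ≈ 103.6694°.

103.669°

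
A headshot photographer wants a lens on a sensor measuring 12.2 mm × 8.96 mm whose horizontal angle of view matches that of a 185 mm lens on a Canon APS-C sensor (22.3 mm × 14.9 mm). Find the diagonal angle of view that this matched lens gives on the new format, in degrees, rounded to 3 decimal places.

8.553°

Equal horizontal AOV ⇒ f₂ = f₁ · 12.2/22.3 = 185 × 0.54709 ≈ 101.2108 mm.
Sensor diagonal = √(12.2² + 8.96²) = √229.1216 ≈ 15.1368 mm.
Diagonal AOV on the new format = 2·arctan(15.1368 / (2 × 101.2108)) = 2·arctan(0.07478) ≈ 8.5531°.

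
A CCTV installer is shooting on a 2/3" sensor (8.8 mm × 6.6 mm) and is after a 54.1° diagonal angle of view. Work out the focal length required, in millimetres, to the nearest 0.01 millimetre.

Sensor diagonal = √(8.8² + 6.6²) = √121.0000 ≈ 11.0000 mm.
From α = 2·arctan(d/2f) we get f = d / (2·tan(α/2)).
With d = 11.0000 mm and α/2 = 27.05°, tan(α/2) ≈ 0.51063, so f ≈ 11.0000 / 1.02125 ≈ 10.7711 mm.

10.77 mm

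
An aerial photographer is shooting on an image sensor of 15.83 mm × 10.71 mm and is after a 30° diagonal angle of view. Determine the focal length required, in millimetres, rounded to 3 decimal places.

35.665 mm

Sensor diagonal = √(15.83² + 10.71²) = √365.2930 ≈ 19.1126 mm.
From α = 2·arctan(d/2f) we get f = d / (2·tan(α/2)).
With d = 19.1126 mm and α/2 = 15°, tan(α/2) ≈ 0.26795, so f ≈ 19.1126 / 0.53590 ≈ 35.6647 mm.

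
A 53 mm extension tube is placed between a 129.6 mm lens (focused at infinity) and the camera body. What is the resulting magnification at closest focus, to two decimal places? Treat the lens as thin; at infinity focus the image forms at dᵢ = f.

0.41×

The tube moves the image plane from f to f + e, so dᵢ = 129.6 + 53 = 182.6 mm. Focus is achieved when 1/f = 1/dₒ + 1/dᵢ, giving dₒ = 1/(1/f − 1/(f+e)).
Magnification m = dᵢ/dₒ = (f+e)·(1/f − 1/(f+e)) = e/f = 53/129.6 ≈ 0.4090.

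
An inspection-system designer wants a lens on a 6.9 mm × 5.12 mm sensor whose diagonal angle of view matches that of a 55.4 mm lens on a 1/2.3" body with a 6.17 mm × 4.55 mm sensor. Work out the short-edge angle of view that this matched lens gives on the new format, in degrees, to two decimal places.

Sensor diagonal = √(6.17² + 4.55²) = √58.7714 ≈ 7.6663 mm.
Sensor diagonal = √(6.9² + 5.12²) = √73.8244 ≈ 8.5921 mm.
Equal diagonal AOV ⇒ f₂ = f₁ · 8.5921/7.6663 = 55.4 × 1.12077 ≈ 62.0907 mm.
Short-edge AOV on the new format = 2·arctan(5.12 / (2 × 62.0907)) = 2·arctan(0.04123) ≈ 4.7219°.

4.72°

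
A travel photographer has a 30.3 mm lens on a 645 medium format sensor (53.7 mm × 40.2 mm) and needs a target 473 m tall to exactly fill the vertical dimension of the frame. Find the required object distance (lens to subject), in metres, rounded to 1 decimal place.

W: 473 m = 473000 mm.
Magnification m = h/W = dᵢ/dₒ; combined with 1/f = 1/dₒ + 1/dᵢ this gives dₒ = f·(1 + W/h).
dₒ = 30.3 mm × (1 + 473000/40.2) = 30.3 × 11767.1692 ≈ 356545.225 mm = 356.545 m.

356.5 m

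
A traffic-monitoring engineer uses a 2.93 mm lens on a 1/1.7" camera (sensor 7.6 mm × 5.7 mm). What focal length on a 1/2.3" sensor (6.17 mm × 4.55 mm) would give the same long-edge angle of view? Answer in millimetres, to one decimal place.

2.4 mm

Equal angle of view means equal width/f ratio, so f₂ = f₁ · (width₂/width₁) = 2.93 × 6.17/7.6.
f₂ = 2.93 × 0.81184 ≈ 2.379 mm.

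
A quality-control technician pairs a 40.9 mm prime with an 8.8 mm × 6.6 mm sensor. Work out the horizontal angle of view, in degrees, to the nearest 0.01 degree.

Angle of view α = 2·arctan(w/2f) with w = 8.8 mm and f = 40.9 mm.
w/2f = 0.10758; arctan(0.10758) ≈ 6.1402°, so α ≈ 12.2805°.

12.28°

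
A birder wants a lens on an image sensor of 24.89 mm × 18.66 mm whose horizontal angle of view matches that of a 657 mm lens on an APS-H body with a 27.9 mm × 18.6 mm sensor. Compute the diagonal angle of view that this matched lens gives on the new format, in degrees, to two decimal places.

Equal horizontal AOV ⇒ f₂ = f₁ · 24.89/27.9 = 657 × 0.89211 ≈ 586.1194 mm.
Sensor diagonal = √(24.89² + 18.66²) = √967.7077 ≈ 31.1080 mm.
Diagonal AOV on the new format = 2·arctan(31.1080 / (2 × 586.1194)) = 2·arctan(0.02654) ≈ 3.0402°.

3.04°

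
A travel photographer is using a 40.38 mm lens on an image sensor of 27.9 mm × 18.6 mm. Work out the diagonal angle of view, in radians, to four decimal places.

0.7871 rad

Sensor diagonal = √(27.9² + 18.6²) = √1124.3700 ≈ 33.5316 mm.
Angle of view α = 2·arctan(d/2f) with d = 33.5316 mm and f = 40.38 mm.
d/2f = 0.41520; arctan(0.41520) ≈ 0.3935 rad, so α ≈ 0.7871 rad.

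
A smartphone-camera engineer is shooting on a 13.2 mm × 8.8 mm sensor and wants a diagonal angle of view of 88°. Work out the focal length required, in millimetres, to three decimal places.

Sensor diagonal = √(13.2² + 8.8²) = √251.6800 ≈ 15.8644 mm.
From α = 2·arctan(d/2f) we get f = d / (2·tan(α/2)).
With d = 15.8644 mm and α/2 = 44°, tan(α/2) ≈ 0.96569, so f ≈ 15.8644 / 1.93138 ≈ 8.2140 mm.

8.214 mm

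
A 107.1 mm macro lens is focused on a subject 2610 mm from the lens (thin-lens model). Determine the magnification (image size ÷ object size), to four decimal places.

Thin lens: 1/f = 1/dₒ + 1/dᵢ → 1/dᵢ = 1/107.1 − 1/2610 = 0.0089539 mm⁻¹, so dᵢ ≈ 111.6828 mm.
Magnification m = dᵢ/dₒ = 111.6828/2610 ≈ 0.04279.

0.0428×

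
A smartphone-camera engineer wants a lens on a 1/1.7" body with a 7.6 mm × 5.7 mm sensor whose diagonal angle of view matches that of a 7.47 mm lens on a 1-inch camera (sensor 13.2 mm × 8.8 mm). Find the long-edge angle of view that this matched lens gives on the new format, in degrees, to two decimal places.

Sensor diagonal = √(13.2² + 8.8²) = √251.6800 ≈ 15.8644 mm.
Sensor diagonal = √(7.6² + 5.7²) = √90.2500 ≈ 9.5000 mm.
Equal diagonal AOV ⇒ f₂ = f₁ · 9.5000/15.8644 = 7.47 × 0.59882 ≈ 4.4732 mm.
Long-edge AOV on the new format = 2·arctan(7.6 / (2 × 4.4732)) = 2·arctan(0.84950) ≈ 80.6958°.

80.70°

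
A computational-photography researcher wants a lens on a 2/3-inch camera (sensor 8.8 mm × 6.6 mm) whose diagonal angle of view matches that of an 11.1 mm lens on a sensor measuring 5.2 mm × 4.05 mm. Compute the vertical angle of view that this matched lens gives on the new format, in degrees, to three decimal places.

Sensor diagonal = √(5.2² + 4.05²) = √43.4425 ≈ 6.5911 mm.
Sensor diagonal = √(8.8² + 6.6²) = √121.0000 ≈ 11.0000 mm.
Equal diagonal AOV ⇒ f₂ = f₁ · 11.0000/6.5911 = 11.1 × 1.66892 ≈ 18.5250 mm.
Vertical AOV on the new format = 2·arctan(6.6 / (2 × 18.5250)) = 2·arctan(0.17814) ≈ 20.2012°.

20.201°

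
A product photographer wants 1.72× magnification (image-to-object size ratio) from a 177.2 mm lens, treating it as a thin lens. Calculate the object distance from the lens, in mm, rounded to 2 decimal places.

280.22 mm

With m = dᵢ/dₒ and 1/f = 1/dₒ + 1/dᵢ, substituting dᵢ = m·dₒ gives 1/f = (1 + 1/m)/dₒ, hence dₒ = f·(1 + 1/m).
dₒ = 177.2 × (1 + 1/1.72) = 177.2 × 1.58140 ≈ 280.223 mm.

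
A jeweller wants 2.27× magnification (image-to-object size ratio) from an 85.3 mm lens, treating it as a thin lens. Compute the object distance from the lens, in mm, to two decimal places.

With m = dᵢ/dₒ and 1/f = 1/dₒ + 1/dᵢ, substituting dᵢ = m·dₒ gives 1/f = (1 + 1/m)/dₒ, hence dₒ = f·(1 + 1/m).
dₒ = 85.3 × (1 + 1/2.27) = 85.3 × 1.44053 ≈ 122.877 mm.

122.88 mm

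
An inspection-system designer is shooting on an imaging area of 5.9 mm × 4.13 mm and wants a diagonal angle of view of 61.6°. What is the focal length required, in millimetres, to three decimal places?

Sensor diagonal = √(5.9² + 4.13²) = √51.8669 ≈ 7.2019 mm.
From α = 2·arctan(d/2f) we get f = d / (2·tan(α/2)).
With d = 7.2019 mm and α/2 = 30.8°, tan(α/2) ≈ 0.59612, so f ≈ 7.2019 / 1.19224 ≈ 6.0406 mm.

6.041 mm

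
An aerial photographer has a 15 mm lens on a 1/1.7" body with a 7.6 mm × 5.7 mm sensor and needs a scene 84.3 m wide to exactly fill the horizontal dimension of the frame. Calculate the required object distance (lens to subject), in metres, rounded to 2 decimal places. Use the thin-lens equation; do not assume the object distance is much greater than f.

W: 84.3 m = 84300 mm.
Magnification m = w/W = dᵢ/dₒ; combined with 1/f = 1/dₒ + 1/dᵢ this gives dₒ = f·(1 + W/w).
dₒ = 15 mm × (1 + 84300/7.6) = 15 × 11093.1053 ≈ 166396.579 mm = 166.397 m.

166.40 m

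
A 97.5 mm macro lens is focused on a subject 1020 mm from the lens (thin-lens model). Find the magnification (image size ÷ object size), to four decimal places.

0.1057×

Thin lens: 1/f = 1/dₒ + 1/dᵢ → 1/dᵢ = 1/97.5 − 1/1020 = 0.0092760 mm⁻¹, so dᵢ ≈ 107.8049 mm.
Magnification m = dᵢ/dₒ = 107.8049/1020 ≈ 0.10569.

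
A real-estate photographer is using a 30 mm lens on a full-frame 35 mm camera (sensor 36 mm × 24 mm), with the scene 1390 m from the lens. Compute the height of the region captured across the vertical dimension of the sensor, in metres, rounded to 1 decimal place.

dₒ: 1390 m = 1.39e+06 mm.
Similar triangles through the lens centre give W/dₒ = h/dᵢ; with 1/f = 1/dₒ + 1/dᵢ this gives W = h·(dₒ − f)/f.
W = 24 mm × (1.39e+06 − 30) / 30 = 24 × 46332.3333 ≈ 1111976.000 mm = 1111.98 m.

1112.0 m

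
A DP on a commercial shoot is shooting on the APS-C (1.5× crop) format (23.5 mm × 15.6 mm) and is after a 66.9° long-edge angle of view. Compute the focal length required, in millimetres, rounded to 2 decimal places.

17.79 mm

From α = 2·arctan(w/2f) we get f = w / (2·tan(α/2)).
With w = 23.5 mm and α/2 = 33.45°, tan(α/2) ≈ 0.66063, so f ≈ 23.5 / 1.32126 ≈ 17.7860 mm.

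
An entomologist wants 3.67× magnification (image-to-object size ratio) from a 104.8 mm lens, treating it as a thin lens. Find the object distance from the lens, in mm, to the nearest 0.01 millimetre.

133.36 mm

With m = dᵢ/dₒ and 1/f = 1/dₒ + 1/dᵢ, substituting dᵢ = m·dₒ gives 1/f = (1 + 1/m)/dₒ, hence dₒ = f·(1 + 1/m).
dₒ = 104.8 × (1 + 1/3.67) = 104.8 × 1.27248 ≈ 133.356 mm.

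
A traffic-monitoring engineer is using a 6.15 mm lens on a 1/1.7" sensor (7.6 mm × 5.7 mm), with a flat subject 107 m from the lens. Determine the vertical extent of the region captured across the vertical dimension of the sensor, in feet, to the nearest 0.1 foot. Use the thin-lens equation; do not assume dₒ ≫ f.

dₒ: 107 m = 107000 mm.
Similar triangles through the lens centre give W/dₒ = h/dᵢ; with 1/f = 1/dₒ + 1/dᵢ this gives W = h·(dₒ − f)/f.
W = 5.7 mm × (107000 − 6.15) / 6.15 = 5.7 × 17397.3740 ≈ 99165.032 mm = 99165.032/304.8 ft = 325.345 ft.

325.3 ft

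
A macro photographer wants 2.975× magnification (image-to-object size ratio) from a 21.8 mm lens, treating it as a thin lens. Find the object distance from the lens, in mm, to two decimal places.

29.13 mm

With m = dᵢ/dₒ and 1/f = 1/dₒ + 1/dᵢ, substituting dᵢ = m·dₒ gives 1/f = (1 + 1/m)/dₒ, hence dₒ = f·(1 + 1/m).
dₒ = 21.8 × (1 + 1/2.975) = 21.8 × 1.33613 ≈ 29.128 mm.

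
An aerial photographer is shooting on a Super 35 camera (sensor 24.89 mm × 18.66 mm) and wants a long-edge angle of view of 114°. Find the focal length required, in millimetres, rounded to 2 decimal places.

8.08 mm

From α = 2·arctan(w/2f) we get f = w / (2·tan(α/2)).
With w = 24.89 mm and α/2 = 57°, tan(α/2) ≈ 1.53986, so f ≈ 24.89 / 3.07973 ≈ 8.0819 mm.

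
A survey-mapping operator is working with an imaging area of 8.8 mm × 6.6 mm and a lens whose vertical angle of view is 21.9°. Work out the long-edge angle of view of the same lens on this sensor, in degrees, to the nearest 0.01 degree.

From the vertical AOV: f = 6.6 / (2·tan(10.95°)) = 6.6 / 0.38695 ≈ 17.0565 mm.
Long-edge AOV = 2·arctan(8.8 / (2 × 17.0565)) = 2·arctan(0.25797) ≈ 28.9301°.

28.93°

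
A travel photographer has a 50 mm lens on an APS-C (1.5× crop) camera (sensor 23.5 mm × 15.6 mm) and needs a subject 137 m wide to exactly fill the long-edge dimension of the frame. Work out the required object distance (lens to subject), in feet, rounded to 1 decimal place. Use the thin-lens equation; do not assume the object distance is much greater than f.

W: 137 m = 137000 mm.
Magnification m = w/W = dᵢ/dₒ; combined with 1/f = 1/dₒ + 1/dᵢ this gives dₒ = f·(1 + W/w).
dₒ = 50 mm × (1 + 137000/23.5) = 50 × 5830.7872 ≈ 291539.362 mm = 291539.362/304.8 ft = 956.494 ft.

956.5 ft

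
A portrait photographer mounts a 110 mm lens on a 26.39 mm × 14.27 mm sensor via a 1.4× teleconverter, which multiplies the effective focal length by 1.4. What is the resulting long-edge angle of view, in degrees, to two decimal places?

9.79°

Effective focal length f = 110 × 1.4 = 154 mm.
α = 2·arctan(26.39 / (2 × 154)) = 2·arctan(0.08568) ≈ 9.7945°.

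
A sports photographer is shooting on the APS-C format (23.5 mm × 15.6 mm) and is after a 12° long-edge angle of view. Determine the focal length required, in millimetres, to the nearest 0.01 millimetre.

111.79 mm

From α = 2·arctan(w/2f) we get f = w / (2·tan(α/2)).
With w = 23.5 mm and α/2 = 6°, tan(α/2) ≈ 0.10510, so f ≈ 23.5 / 0.21021 ≈ 111.7938 mm.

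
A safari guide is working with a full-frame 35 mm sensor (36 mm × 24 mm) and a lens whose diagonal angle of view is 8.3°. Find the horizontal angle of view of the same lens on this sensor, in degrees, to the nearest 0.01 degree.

Sensor diagonal = √(36² + 24²) = √1872.0000 ≈ 43.2666 mm.
From the diagonal AOV: f = 43.2666 / (2·tan(4.15°)) = 43.2666 / 0.14512 ≈ 298.1515 mm.
Horizontal AOV = 2·arctan(36 / (2 × 298.1515)) = 2·arctan(0.06037) ≈ 6.9097°.

6.91°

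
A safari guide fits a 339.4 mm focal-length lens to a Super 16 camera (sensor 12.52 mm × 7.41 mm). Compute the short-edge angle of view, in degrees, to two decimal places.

1.25°

Angle of view α = 2·arctan(h/2f) with h = 7.41 mm and f = 339.4 mm.
h/2f = 0.01092; arctan(0.01092) ≈ 0.6254°, so α ≈ 1.2509°.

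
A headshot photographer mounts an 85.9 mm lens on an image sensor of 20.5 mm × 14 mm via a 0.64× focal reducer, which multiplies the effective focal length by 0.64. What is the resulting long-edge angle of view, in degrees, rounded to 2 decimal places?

21.12°

Effective focal length f = 85.9 × 0.64 = 54.976 mm.
α = 2·arctan(20.5 / (2 × 54.976)) = 2·arctan(0.18644) ≈ 21.1225°.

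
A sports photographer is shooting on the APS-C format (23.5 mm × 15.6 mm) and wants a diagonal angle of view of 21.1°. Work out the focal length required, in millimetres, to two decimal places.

75.73 mm

Sensor diagonal = √(23.5² + 15.6²) = √795.6100 ≈ 28.2066 mm.
From α = 2·arctan(d/2f) we get f = d / (2·tan(α/2)).
With d = 28.2066 mm and α/2 = 10.55°, tan(α/2) ≈ 0.18624, so f ≈ 28.2066 / 0.37248 ≈ 75.7256 mm.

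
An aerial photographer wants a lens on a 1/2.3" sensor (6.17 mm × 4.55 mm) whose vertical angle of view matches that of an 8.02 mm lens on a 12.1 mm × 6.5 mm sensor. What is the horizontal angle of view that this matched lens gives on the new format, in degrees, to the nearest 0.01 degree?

57.58°

Equal vertical AOV ⇒ f₂ = f₁ · 4.55/6.5 = 8.02 × 0.70000 ≈ 5.6140 mm.
Horizontal AOV on the new format = 2·arctan(6.17 / (2 × 5.6140)) = 2·arctan(0.54952) ≈ 57.5793°.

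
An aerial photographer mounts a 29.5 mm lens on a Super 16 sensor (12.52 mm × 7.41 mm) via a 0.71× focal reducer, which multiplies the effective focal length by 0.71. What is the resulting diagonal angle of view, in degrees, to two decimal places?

38.30°

Effective focal length f = 29.5 × 0.71 = 20.945 mm.
Sensor diagonal = √(12.52² + 7.41²) = √211.6585 ≈ 14.5485 mm.
α = 2·arctan(14.548 / (2 × 20.945)) = 2·arctan(0.34730) ≈ 38.3045°.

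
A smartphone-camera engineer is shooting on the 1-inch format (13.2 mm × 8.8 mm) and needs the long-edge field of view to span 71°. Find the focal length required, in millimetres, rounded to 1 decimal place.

From α = 2·arctan(w/2f) we get f = w / (2·tan(α/2)).
With w = 13.2 mm and α/2 = 35.5°, tan(α/2) ≈ 0.71329, so f ≈ 13.2 / 1.42659 ≈ 9.2529 mm.

9.3 mm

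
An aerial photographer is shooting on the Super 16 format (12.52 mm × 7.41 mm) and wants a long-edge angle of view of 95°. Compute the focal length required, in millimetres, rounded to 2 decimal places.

5.74 mm

From α = 2·arctan(w/2f) we get f = w / (2·tan(α/2)).
With w = 12.52 mm and α/2 = 47.5°, tan(α/2) ≈ 1.09131, so f ≈ 12.52 / 2.18262 ≈ 5.7362 mm.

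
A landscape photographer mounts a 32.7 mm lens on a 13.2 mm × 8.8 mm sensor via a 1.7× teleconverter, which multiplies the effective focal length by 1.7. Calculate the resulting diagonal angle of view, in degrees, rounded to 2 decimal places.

16.24°

Effective focal length f = 32.7 × 1.7 = 55.59 mm.
Sensor diagonal = √(13.2² + 8.8²) = √251.6800 ≈ 15.8644 mm.
α = 2·arctan(15.864 / (2 × 55.59)) = 2·arctan(0.14269) ≈ 16.2416°.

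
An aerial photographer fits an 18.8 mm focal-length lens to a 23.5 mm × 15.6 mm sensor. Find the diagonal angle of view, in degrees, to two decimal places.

Sensor diagonal = √(23.5² + 15.6²) = √795.6100 ≈ 28.2066 mm.
Angle of view α = 2·arctan(d/2f) with d = 28.2066 mm and f = 18.8 mm.
d/2f = 0.75017; arctan(0.75017) ≈ 36.8763°, so α ≈ 73.7526°.

73.75°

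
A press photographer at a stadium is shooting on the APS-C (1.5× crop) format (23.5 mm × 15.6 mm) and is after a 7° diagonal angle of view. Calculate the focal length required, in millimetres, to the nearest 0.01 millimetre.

Sensor diagonal = √(23.5² + 15.6²) = √795.6100 ≈ 28.2066 mm.
From α = 2·arctan(d/2f) we get f = d / (2·tan(α/2)).
With d = 28.2066 mm and α/2 = 3.5°, tan(α/2) ≈ 0.06116, so f ≈ 28.2066 / 0.12233 ≈ 230.5866 mm.

230.59 mm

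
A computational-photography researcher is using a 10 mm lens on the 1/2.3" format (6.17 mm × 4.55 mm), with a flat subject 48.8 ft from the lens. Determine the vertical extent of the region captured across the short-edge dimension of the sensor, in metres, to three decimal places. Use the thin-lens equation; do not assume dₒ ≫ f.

6.763 m

dₒ: 48.8 ft × 304.8 mm/ft = 14874.24 mm.
Similar triangles through the lens centre give W/dₒ = h/dᵢ; with 1/f = 1/dₒ + 1/dᵢ this gives W = h·(dₒ − f)/f.
W = 4.55 mm × (14874.2 − 10) / 10 = 4.55 × 1486.4240 ≈ 6763.229 mm = 6.76323 m.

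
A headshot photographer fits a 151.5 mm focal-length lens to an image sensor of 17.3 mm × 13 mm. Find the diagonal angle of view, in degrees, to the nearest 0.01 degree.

8.17°

Sensor diagonal = √(17.3² + 13²) = √468.2900 ≈ 21.6400 mm.
Angle of view α = 2·arctan(d/2f) with d = 21.6400 mm and f = 151.5 mm.
d/2f = 0.07142; arctan(0.07142) ≈ 4.0851°, so α ≈ 8.1702°.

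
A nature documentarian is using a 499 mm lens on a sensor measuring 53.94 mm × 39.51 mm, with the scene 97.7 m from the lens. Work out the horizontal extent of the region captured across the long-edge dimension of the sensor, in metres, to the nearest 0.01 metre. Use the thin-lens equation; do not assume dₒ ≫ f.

10.51 m

dₒ: 97.7 m = 97700 mm.
Similar triangles through the lens centre give W/dₒ = w/dᵢ; with 1/f = 1/dₒ + 1/dᵢ this gives W = w·(dₒ − f)/f.
W = 53.94 mm × (97700 − 499) / 499 = 53.94 × 194.7916 ≈ 10507.058 mm = 10.5071 m.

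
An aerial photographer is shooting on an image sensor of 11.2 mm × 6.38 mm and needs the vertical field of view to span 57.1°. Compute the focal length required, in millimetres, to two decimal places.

5.86 mm

From α = 2·arctan(h/2f) we get f = h / (2·tan(α/2)).
With h = 6.38 mm and α/2 = 28.55°, tan(α/2) ≈ 0.54409, so f ≈ 6.38 / 1.08817 ≈ 5.8630 mm.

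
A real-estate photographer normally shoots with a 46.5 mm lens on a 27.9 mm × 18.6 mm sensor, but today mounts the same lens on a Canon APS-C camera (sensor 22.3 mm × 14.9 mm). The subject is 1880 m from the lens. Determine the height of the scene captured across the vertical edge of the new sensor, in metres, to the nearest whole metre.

602 m

The focal length stays 46.5 mm; the relevant sensor dimension is now h = 14.9 mm. Object distance dₒ = 1880 m = 1.88e+06 mm.
Thin-lens field height W = h·(dₒ − f)/f = 14.9 × (1.88e+06 − 46.5)/46.5 ≈ 602393.702 mm = 602.394 m.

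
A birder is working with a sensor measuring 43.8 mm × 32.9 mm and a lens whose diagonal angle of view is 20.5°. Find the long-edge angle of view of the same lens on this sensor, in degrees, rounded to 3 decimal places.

Sensor diagonal = √(43.8² + 32.9²) = √3000.8500 ≈ 54.7800 mm.
From the diagonal AOV: f = 54.7800 / (2·tan(10.25°)) = 54.7800 / 0.36166 ≈ 151.4687 mm.
Long-edge AOV = 2·arctan(43.8 / (2 × 151.4687)) = 2·arctan(0.14458) ≈ 16.4541°.

16.454°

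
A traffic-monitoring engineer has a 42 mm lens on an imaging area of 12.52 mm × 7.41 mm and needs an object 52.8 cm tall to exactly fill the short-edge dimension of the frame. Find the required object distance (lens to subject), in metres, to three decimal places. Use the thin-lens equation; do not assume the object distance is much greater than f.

W: 52.8 cm = 528 mm.
Magnification m = h/W = dᵢ/dₒ; combined with 1/f = 1/dₒ + 1/dᵢ this gives dₒ = f·(1 + W/h).
dₒ = 42 mm × (1 + 528/7.41) = 42 × 72.2551 ≈ 3034.713 mm = 3.03471 m.

3.035 m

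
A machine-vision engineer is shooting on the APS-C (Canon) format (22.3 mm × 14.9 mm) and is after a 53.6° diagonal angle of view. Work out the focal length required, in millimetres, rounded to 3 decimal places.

26.547 mm

Sensor diagonal = √(22.3² + 14.9²) = √719.3000 ≈ 26.8198 mm.
From α = 2·arctan(d/2f) we get f = d / (2·tan(α/2)).
With d = 26.8198 mm and α/2 = 26.8°, tan(α/2) ≈ 0.50514, so f ≈ 26.8198 / 1.01027 ≈ 26.5471 mm.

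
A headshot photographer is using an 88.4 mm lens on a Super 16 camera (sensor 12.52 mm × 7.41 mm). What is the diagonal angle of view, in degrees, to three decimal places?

Sensor diagonal = √(12.52² + 7.41²) = √211.6585 ≈ 14.5485 mm.
Angle of view α = 2·arctan(d/2f) with d = 14.5485 mm and f = 88.4 mm.
d/2f = 0.08229; arctan(0.08229) ≈ 4.7041°, so α ≈ 9.4083°.

9.408°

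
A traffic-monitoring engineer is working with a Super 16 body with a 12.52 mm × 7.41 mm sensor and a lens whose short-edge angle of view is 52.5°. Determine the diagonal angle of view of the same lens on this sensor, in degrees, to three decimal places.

88.150°

From the short-edge AOV: f = 7.41 / (2·tan(26.25°)) = 7.41 / 0.98629 ≈ 7.5130 mm.
Sensor diagonal = √(12.52² + 7.41²) = √211.6585 ≈ 14.5485 mm.
Diagonal AOV = 2·arctan(14.5485 / (2 × 7.5130)) = 2·arctan(0.96822) ≈ 88.1500°.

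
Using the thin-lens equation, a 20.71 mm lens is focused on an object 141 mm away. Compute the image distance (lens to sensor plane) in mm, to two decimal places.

24.28 mm

1/dᵢ = 1/f − 1/dₒ = 1/20.71 − 1/141 = 0.0411937 mm⁻¹.
dᵢ = 1/0.0411937 ≈ 24.2756 mm.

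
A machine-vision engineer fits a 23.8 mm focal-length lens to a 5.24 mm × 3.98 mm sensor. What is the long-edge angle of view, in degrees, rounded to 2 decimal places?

12.56°

Angle of view α = 2·arctan(w/2f) with w = 5.24 mm and f = 23.8 mm.
w/2f = 0.11008; arctan(0.11008) ≈ 6.2821°, so α ≈ 12.5641°.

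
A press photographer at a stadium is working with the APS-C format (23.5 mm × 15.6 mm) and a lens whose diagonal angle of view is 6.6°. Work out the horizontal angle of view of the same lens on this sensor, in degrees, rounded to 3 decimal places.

Sensor diagonal = √(23.5² + 15.6²) = √795.6100 ≈ 28.2066 mm.
From the diagonal AOV: f = 28.2066 / (2·tan(3.3°)) = 28.2066 / 0.11532 ≈ 244.5954 mm.
Horizontal AOV = 2·arctan(23.5 / (2 × 244.5954)) = 2·arctan(0.04804) ≈ 5.5006°.

5.501°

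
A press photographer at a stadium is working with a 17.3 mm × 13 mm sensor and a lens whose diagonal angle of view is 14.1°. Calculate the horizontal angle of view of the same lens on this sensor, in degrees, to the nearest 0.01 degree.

11.29°

Sensor diagonal = √(17.3² + 13²) = √468.2900 ≈ 21.6400 mm.
From the diagonal AOV: f = 21.6400 / (2·tan(7.05°)) = 21.6400 / 0.24734 ≈ 87.4906 mm.
Horizontal AOV = 2·arctan(17.3 / (2 × 87.4906)) = 2·arctan(0.09887) ≈ 11.2927°.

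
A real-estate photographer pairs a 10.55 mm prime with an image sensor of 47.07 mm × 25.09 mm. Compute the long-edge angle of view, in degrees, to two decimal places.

131.71°

Angle of view α = 2·arctan(w/2f) with w = 47.07 mm and f = 10.55 mm.
w/2f = 2.23081; arctan(2.23081) ≈ 65.8548°, so α ≈ 131.7096°.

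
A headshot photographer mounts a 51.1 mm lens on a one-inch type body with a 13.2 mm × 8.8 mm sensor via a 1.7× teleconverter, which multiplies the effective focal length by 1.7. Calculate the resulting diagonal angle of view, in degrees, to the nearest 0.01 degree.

10.43°

Effective focal length f = 51.1 × 1.7 = 86.87 mm.
Sensor diagonal = √(13.2² + 8.8²) = √251.6800 ≈ 15.8644 mm.
α = 2·arctan(15.864 / (2 × 86.87)) = 2·arctan(0.09131) ≈ 10.4346°.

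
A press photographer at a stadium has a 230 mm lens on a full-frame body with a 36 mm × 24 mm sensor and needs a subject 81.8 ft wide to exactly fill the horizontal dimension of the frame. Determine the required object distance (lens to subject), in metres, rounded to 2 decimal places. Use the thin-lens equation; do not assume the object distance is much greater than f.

159.52 m

W: 81.8 ft × 304.8 mm/ft = 24932.64 mm.
Magnification m = w/W = dᵢ/dₒ; combined with 1/f = 1/dₒ + 1/dᵢ this gives dₒ = f·(1 + W/w).
dₒ = 230 mm × (1 + 24932.6/36) = 230 × 693.5733 ≈ 159521.862 mm = 159.522 m.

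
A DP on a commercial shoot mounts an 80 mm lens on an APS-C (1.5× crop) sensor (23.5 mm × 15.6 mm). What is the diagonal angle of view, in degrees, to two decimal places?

Sensor diagonal = √(23.5² + 15.6²) = √795.6100 ≈ 28.2066 mm.
Angle of view α = 2·arctan(d/2f) with d = 28.2066 mm and f = 80 mm.
d/2f = 0.17629; arctan(0.17629) ≈ 9.9980°, so α ≈ 19.9960°.

20.00°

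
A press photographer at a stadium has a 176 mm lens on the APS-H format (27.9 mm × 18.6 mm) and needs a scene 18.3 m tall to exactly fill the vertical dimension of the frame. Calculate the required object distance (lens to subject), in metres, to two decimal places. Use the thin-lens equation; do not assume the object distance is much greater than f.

W: 18.3 m = 18300 mm.
Magnification m = h/W = dᵢ/dₒ; combined with 1/f = 1/dₒ + 1/dᵢ this gives dₒ = f·(1 + W/h).
dₒ = 176 mm × (1 + 18300/18.6) = 176 × 984.8710 ≈ 173337.290 mm = 173.337 m.

173.34 m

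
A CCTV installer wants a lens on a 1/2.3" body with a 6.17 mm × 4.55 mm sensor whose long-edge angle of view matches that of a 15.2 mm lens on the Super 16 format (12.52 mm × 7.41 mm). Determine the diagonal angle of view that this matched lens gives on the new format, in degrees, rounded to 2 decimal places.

Equal long-edge AOV ⇒ f₂ = f₁ · 6.17/12.52 = 15.2 × 0.49281 ≈ 7.4907 mm.
Sensor diagonal = √(6.17² + 4.55²) = √58.7714 ≈ 7.6663 mm.
Diagonal AOV on the new format = 2·arctan(7.6663 / (2 × 7.4907)) = 2·arctan(0.51172) ≈ 54.1991°.

54.20°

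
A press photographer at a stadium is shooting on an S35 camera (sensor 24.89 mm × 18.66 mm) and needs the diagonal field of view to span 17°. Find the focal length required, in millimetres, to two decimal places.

Sensor diagonal = √(24.89² + 18.66²) = √967.7077 ≈ 31.1080 mm.
From α = 2·arctan(d/2f) we get f = d / (2·tan(α/2)).
With d = 31.1080 mm and α/2 = 8.5°, tan(α/2) ≈ 0.14945, so f ≈ 31.1080 / 0.29890 ≈ 104.0742 mm.

104.07 mm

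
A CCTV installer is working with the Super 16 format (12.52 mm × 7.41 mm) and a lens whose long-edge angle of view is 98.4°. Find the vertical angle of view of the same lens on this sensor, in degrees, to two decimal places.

68.87°

From the long-edge AOV: f = 12.52 / (2·tan(49.2°)) = 12.52 / 2.31702 ≈ 5.4035 mm.
Vertical AOV = 2·arctan(7.41 / (2 × 5.4035)) = 2·arctan(0.68567) ≈ 68.8744°.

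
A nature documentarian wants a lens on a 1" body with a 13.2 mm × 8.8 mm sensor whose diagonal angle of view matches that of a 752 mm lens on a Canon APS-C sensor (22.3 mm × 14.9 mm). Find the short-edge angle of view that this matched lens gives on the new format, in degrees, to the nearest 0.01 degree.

1.13°

Sensor diagonal = √(22.3² + 14.9²) = √719.3000 ≈ 26.8198 mm.
Sensor diagonal = √(13.2² + 8.8²) = √251.6800 ≈ 15.8644 mm.
Equal diagonal AOV ⇒ f₂ = f₁ · 15.8644/26.8198 = 752 × 0.59152 ≈ 444.8229 mm.
Short-edge AOV on the new format = 2·arctan(8.8 / (2 × 444.8229)) = 2·arctan(0.00989) ≈ 1.1335°.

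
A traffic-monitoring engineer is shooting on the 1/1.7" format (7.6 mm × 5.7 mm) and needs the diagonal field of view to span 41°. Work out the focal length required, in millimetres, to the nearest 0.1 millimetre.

Sensor diagonal = √(7.6² + 5.7²) = √90.2500 ≈ 9.5000 mm.
From α = 2·arctan(d/2f) we get f = d / (2·tan(α/2)).
With d = 9.5000 mm and α/2 = 20.5°, tan(α/2) ≈ 0.37388, so f ≈ 9.5000 / 0.74777 ≈ 12.7045 mm.

12.7 mm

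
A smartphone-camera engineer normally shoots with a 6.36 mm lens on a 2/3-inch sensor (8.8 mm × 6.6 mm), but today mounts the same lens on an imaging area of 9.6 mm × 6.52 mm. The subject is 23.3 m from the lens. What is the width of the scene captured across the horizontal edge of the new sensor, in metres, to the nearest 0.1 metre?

35.2 m

The focal length stays 6.36 mm; the relevant sensor dimension is now w = 9.6 mm. Object distance dₒ = 23.3 m = 23300 mm.
Thin-lens field width W = w·(dₒ − f)/f = 9.6 × (23300 − 6.36)/6.36 ≈ 35160.211 mm = 35.1602 m.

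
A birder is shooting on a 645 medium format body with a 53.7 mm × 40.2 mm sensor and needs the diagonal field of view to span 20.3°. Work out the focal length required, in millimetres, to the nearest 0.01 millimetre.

Sensor diagonal = √(53.7² + 40.2²) = √4499.7300 ≈ 67.0800 mm.
From α = 2·arctan(d/2f) we get f = d / (2·tan(α/2)).
With d = 67.0800 mm and α/2 = 10.15°, tan(α/2) ≈ 0.17903, so f ≈ 67.0800 / 0.35806 ≈ 187.3455 mm.

187.35 mm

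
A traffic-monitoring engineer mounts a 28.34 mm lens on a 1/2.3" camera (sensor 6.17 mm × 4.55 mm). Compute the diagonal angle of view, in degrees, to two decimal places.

Sensor diagonal = √(6.17² + 4.55²) = √58.7714 ≈ 7.6663 mm.
Angle of view α = 2·arctan(d/2f) with d = 7.6663 mm and f = 28.34 mm.
d/2f = 0.13525; arctan(0.13525) ≈ 7.7028°, so α ≈ 15.4056°.

15.41°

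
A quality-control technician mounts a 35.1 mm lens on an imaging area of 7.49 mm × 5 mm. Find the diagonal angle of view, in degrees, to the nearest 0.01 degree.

Sensor diagonal = √(7.49² + 5²) = √81.1001 ≈ 9.0056 mm.
Angle of view α = 2·arctan(d/2f) with d = 9.0056 mm and f = 35.1 mm.
d/2f = 0.12828; arctan(0.12828) ≈ 7.3102°, so α ≈ 14.6204°.

14.62°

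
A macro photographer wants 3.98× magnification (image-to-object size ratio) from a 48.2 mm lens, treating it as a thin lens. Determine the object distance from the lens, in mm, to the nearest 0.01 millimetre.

With m = dᵢ/dₒ and 1/f = 1/dₒ + 1/dᵢ, substituting dᵢ = m·dₒ gives 1/f = (1 + 1/m)/dₒ, hence dₒ = f·(1 + 1/m).
dₒ = 48.2 × (1 + 1/3.98) = 48.2 × 1.25126 ≈ 60.311 mm.

60.31 mm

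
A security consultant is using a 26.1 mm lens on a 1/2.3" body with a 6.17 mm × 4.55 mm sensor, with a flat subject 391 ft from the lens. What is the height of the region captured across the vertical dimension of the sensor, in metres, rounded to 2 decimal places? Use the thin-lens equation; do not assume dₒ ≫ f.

20.77 m

dₒ: 391 ft × 304.8 mm/ft = 119176.80 mm.
Similar triangles through the lens centre give W/dₒ = h/dᵢ; with 1/f = 1/dₒ + 1/dᵢ this gives W = h·(dₒ − f)/f.
W = 4.55 mm × (119177 − 26.1) / 26.1 = 4.55 × 4565.1608 ≈ 20771.482 mm = 20.7715 m.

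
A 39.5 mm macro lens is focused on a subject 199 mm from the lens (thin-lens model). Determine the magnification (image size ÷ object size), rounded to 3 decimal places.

Thin lens: 1/f = 1/dₒ + 1/dᵢ → 1/dᵢ = 1/39.5 − 1/199 = 0.0202913 mm⁻¹, so dᵢ ≈ 49.2821 mm.
Magnification m = dᵢ/dₒ = 49.2821/199 ≈ 0.24765.

0.248×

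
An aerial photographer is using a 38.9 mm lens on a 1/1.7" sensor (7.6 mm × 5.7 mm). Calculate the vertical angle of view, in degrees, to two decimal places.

8.38°

Angle of view α = 2·arctan(h/2f) with h = 5.7 mm and f = 38.9 mm.
h/2f = 0.07326; arctan(0.07326) ≈ 4.1903°, so α ≈ 8.3806°.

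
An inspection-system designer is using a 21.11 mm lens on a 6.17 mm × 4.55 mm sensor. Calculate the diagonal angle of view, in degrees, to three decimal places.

20.583°

Sensor diagonal = √(6.17² + 4.55²) = √58.7714 ≈ 7.6663 mm.
Angle of view α = 2·arctan(d/2f) with d = 7.6663 mm and f = 21.11 mm.
d/2f = 0.18158; arctan(0.18158) ≈ 10.2916°, so α ≈ 20.5831°.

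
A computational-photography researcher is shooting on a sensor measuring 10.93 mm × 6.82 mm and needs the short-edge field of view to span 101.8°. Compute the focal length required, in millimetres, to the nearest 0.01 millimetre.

From α = 2·arctan(h/2f) we get f = h / (2·tan(α/2)).
With h = 6.82 mm and α/2 = 50.9°, tan(α/2) ≈ 1.23050, so f ≈ 6.82 / 2.46100 ≈ 2.7712 mm.

2.77 mm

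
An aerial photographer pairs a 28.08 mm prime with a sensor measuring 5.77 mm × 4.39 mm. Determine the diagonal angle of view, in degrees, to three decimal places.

14.712°

Sensor diagonal = √(5.77² + 4.39²) = √52.5650 ≈ 7.2502 mm.
Angle of view α = 2·arctan(d/2f) with d = 7.2502 mm and f = 28.08 mm.
d/2f = 0.12910; arctan(0.12910) ≈ 7.3561°, so α ≈ 14.7122°.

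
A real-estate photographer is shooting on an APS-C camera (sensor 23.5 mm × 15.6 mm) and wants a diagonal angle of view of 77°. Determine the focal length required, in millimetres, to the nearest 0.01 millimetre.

Sensor diagonal = √(23.5² + 15.6²) = √795.6100 ≈ 28.2066 mm.
From α = 2·arctan(d/2f) we get f = d / (2·tan(α/2)).
With d = 28.2066 mm and α/2 = 38.5°, tan(α/2) ≈ 0.79544, so f ≈ 28.2066 / 1.59087 ≈ 17.7303 mm.

17.73 mm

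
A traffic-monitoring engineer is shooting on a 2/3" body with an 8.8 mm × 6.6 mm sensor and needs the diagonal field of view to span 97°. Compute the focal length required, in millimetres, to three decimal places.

Sensor diagonal = √(8.8² + 6.6²) = √121.0000 ≈ 11.0000 mm.
From α = 2·arctan(d/2f) we get f = d / (2·tan(α/2)).
With d = 11.0000 mm and α/2 = 48.5°, tan(α/2) ≈ 1.13029, so f ≈ 11.0000 / 2.26059 ≈ 4.8660 mm.

4.866 mm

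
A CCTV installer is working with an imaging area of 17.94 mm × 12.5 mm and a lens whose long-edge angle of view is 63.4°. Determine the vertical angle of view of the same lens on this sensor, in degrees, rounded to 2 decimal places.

From the long-edge AOV: f = 17.94 / (2·tan(31.7°)) = 17.94 / 1.23523 ≈ 14.5237 mm.
Vertical AOV = 2·arctan(12.5 / (2 × 14.5237)) = 2·arctan(0.43033) ≈ 46.5675°.

46.57°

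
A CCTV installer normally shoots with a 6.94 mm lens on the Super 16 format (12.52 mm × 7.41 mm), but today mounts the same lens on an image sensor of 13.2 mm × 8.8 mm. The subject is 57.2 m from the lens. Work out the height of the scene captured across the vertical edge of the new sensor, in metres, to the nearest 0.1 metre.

72.5 m

The focal length stays 6.94 mm; the relevant sensor dimension is now h = 8.8 mm. Object distance dₒ = 57.2 m = 57200 mm.
Thin-lens field height W = h·(dₒ − f)/f = 8.8 × (57200 − 6.94)/6.94 ≈ 72521.459 mm = 72.5215 m.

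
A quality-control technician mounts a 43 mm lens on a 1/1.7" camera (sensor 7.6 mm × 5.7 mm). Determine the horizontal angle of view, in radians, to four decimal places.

0.1763 rad

Angle of view α = 2·arctan(w/2f) with w = 7.6 mm and f = 43 mm.
w/2f = 0.08837; arctan(0.08837) ≈ 0.0881 rad, so α ≈ 0.1763 rad.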